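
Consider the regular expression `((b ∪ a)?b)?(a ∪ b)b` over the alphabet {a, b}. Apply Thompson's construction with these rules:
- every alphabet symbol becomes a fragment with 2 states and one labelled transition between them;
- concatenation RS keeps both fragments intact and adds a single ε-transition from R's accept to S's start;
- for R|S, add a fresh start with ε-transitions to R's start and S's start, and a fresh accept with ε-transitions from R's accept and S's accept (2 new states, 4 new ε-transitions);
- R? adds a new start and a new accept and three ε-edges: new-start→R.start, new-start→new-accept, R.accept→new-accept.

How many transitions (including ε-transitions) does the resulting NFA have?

23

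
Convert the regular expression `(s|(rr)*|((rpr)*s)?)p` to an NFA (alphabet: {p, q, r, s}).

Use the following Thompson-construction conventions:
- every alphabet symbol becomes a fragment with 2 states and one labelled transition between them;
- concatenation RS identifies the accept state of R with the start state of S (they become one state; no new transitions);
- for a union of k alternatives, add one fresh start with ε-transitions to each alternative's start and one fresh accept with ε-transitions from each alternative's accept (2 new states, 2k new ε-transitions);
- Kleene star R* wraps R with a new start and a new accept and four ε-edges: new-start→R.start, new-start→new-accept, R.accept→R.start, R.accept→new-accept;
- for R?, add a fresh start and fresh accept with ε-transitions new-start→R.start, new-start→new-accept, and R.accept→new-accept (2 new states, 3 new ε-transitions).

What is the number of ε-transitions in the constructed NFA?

By structural recursion:
Each of the 8 symbol leaves contributes 0 ε-transitions.
  rr — 0 ε-transitions
  (rr)* — 4 ε-transitions
  rpr — 0 ε-transitions
  (rpr)* — 4 ε-transitions
  (rpr)*s — 4 ε-transitions
  ((rpr)*s)? — 7 ε-transitions
  s|(rr)*|((rpr)*s)? — 17 ε-transitions
  (s|(rr)*|((rpr)*s)?)p — 17 ε-transitions

17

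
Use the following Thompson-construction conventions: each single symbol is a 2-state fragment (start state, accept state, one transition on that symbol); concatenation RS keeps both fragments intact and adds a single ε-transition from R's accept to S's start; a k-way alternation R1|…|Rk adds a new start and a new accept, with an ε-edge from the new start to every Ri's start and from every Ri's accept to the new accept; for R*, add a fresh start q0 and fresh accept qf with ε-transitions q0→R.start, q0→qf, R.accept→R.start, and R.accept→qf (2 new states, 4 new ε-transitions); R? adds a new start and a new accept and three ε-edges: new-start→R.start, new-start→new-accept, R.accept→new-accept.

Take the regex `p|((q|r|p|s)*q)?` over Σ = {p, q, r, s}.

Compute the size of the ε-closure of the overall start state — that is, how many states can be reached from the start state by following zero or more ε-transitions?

13

Compute the ε-closure size of each fragment's start state recursively; a symbol fragment's start has no outgoing ε-edge, so its closure is just itself (size 1).
  q|r|p|s — |closure| = 1 + 1 + 1 + 1 + 1 = 5 (the new accept is not ε-reachable since no branch accepts ε)
  (q|r|p|s)* — the star's fresh start ε-reaches both the body's start and the fresh accept: |closure| = 2 + 5 = 7
  (q|r|p|s)*q — the left operand accepts ε, so the closure extends into the next operand (via the concat ε-link); |closure| = 7 + 1 = 8
  ((q|r|p|s)*q)? — |closure| = 1 (new start) + 8 (body) + 1 (new accept, via ε) = 10
  p|((q|r|p|s)*q)? — |closure| = 1 (new start) + (1 + 10) + 1 (new accept, since some branch ε-reaches its own accept) = 13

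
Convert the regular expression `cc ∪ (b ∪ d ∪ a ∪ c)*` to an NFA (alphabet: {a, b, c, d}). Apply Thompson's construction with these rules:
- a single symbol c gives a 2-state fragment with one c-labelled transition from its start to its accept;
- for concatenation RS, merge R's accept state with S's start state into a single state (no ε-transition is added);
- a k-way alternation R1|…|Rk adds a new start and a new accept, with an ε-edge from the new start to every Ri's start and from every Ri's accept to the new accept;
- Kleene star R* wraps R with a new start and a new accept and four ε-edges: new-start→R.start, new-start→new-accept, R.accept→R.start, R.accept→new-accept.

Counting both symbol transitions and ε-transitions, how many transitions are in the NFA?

By structural recursion:
Each of the 6 symbol leaves contributes 1 transition (1 symbol, 0 ε).
  cc — 2 transitions (2 symbol, 0 ε)
  b ∪ d ∪ a ∪ c — 12 transitions (4 symbol, 8 ε)
  (b ∪ d ∪ a ∪ c)* — 16 transitions (4 symbol, 12 ε)
  cc ∪ (b ∪ d ∪ a ∪ c)* — 22 transitions (6 symbol, 16 ε)

22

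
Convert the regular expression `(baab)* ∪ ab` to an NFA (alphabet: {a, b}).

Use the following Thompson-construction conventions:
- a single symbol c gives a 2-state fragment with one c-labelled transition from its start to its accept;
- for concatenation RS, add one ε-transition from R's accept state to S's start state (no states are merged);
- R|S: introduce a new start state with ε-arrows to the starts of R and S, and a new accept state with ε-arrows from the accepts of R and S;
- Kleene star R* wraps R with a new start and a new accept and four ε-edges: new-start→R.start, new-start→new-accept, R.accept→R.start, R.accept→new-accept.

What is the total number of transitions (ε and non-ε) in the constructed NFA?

Bottom-up over the parse tree:
Each of the 6 symbol leaves contributes 1 transition (1 symbol, 0 ε).
  baab — 7 transitions (4 symbol, 3 ε)
  (baab)* — 11 transitions (4 symbol, 7 ε)
  ab — 3 transitions (2 symbol, 1 ε)
  (baab)* ∪ ab — 18 transitions (6 symbol, 12 ε)

18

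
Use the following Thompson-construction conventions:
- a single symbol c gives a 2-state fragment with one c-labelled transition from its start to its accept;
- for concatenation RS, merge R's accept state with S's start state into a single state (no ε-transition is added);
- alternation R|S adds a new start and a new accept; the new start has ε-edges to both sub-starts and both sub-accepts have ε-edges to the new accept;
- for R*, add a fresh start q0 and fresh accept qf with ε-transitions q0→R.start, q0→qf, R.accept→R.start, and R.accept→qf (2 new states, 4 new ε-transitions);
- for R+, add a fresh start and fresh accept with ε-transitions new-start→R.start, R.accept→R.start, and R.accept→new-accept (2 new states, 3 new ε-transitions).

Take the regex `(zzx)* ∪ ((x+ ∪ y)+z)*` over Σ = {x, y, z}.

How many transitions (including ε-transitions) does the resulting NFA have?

Bottom-up over the parse tree:
Each of the 6 symbol leaves contributes 1 transition (1 symbol, 0 ε).
  zzx : 3 transitions (3 symbol, 0 ε)
  (zzx)* : 7 transitions (3 symbol, 4 ε)
  x+ : 4 transitions (1 symbol, 3 ε)
  x+ ∪ y : 9 transitions (2 symbol, 7 ε)
  (x+ ∪ y)+ : 12 transitions (2 symbol, 10 ε)
  (x+ ∪ y)+z : 13 transitions (3 symbol, 10 ε)
  ((x+ ∪ y)+z)* : 17 transitions (3 symbol, 14 ε)
  (zzx)* ∪ ((x+ ∪ y)+z)* : 28 transitions (6 symbol, 22 ε)

28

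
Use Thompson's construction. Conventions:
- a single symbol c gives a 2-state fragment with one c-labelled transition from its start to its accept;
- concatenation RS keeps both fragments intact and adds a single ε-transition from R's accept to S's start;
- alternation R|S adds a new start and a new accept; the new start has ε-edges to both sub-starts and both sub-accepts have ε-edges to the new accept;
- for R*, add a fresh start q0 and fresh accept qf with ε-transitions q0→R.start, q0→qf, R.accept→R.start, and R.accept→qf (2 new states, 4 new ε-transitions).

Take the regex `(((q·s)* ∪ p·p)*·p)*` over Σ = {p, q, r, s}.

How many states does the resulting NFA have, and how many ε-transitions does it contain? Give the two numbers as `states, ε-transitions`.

18, 19

Recursing over subexpressions:
Each of the 5 symbol leaves contributes 2 states and 0 ε-transitions.
  q·s — 4 states, 1 ε-transition
  (q·s)* — 6 states, 5 ε-transitions
  p·p — 4 states, 1 ε-transition
  (q·s)* ∪ p·p — 12 states, 10 ε-transitions
  ((q·s)* ∪ p·p)* — 14 states, 14 ε-transitions
  ((q·s)* ∪ p·p)*·p — 16 states, 15 ε-transitions
  (((q·s)* ∪ p·p)*·p)* — 18 states, 19 ε-transitions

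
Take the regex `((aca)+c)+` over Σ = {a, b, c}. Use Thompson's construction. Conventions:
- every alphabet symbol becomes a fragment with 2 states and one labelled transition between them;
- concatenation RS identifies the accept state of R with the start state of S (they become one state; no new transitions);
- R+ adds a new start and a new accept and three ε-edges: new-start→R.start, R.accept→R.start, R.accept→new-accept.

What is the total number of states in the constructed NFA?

By structural recursion:
Each of the 4 symbol leaves contributes a 2-state fragment.
  aca — 4 states
  (aca)+ — 6 states
  (aca)+c — 7 states
  ((aca)+c)+ — 9 states

9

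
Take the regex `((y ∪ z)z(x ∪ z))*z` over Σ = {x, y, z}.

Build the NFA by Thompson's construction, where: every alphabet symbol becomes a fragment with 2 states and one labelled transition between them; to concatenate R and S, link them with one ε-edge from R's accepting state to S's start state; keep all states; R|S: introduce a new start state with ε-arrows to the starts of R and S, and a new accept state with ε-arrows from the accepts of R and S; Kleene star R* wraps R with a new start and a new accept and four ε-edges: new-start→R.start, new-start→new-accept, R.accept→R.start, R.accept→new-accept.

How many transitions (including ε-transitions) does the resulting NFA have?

Recursing over subexpressions:
Each of the 6 symbol leaves contributes 1 transition (1 symbol, 0 ε).
  y ∪ z — 6 transitions (2 symbol, 4 ε)
  x ∪ z — 6 transitions (2 symbol, 4 ε)
  (y ∪ z)z(x ∪ z) — 15 transitions (5 symbol, 10 ε)
  ((y ∪ z)z(x ∪ z))* — 19 transitions (5 symbol, 14 ε)
  ((y ∪ z)z(x ∪ z))*z — 21 transitions (6 symbol, 15 ε)

21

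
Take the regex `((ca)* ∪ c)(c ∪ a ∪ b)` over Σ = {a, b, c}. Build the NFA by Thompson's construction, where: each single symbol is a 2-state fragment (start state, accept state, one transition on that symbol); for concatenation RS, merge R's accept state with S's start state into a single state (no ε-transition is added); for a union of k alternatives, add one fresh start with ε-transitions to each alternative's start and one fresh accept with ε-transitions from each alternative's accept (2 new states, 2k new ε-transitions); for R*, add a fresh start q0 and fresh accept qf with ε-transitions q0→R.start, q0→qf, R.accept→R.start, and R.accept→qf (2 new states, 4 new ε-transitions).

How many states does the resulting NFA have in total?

16

Per subexpression:
Each of the 6 symbol leaves contributes a 2-state fragment.
  ca — 3 states
  (ca)* — 5 states
  (ca)* ∪ c — 9 states
  c ∪ a ∪ b — 8 states
  ((ca)* ∪ c)(c ∪ a ∪ b) — 16 states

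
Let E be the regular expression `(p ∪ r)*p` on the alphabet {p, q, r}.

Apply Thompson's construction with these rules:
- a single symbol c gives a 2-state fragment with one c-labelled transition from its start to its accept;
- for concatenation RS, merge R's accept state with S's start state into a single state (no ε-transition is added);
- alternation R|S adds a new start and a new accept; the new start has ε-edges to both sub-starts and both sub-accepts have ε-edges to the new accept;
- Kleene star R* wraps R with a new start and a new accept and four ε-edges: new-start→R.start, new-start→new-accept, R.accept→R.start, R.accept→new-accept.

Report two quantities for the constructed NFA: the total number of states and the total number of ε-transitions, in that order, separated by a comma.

9, 8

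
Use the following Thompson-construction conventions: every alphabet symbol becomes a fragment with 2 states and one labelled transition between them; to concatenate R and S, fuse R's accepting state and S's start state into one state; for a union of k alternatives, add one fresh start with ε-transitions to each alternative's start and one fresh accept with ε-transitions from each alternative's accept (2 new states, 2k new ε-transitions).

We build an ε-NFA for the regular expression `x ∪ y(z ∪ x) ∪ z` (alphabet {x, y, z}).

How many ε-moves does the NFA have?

10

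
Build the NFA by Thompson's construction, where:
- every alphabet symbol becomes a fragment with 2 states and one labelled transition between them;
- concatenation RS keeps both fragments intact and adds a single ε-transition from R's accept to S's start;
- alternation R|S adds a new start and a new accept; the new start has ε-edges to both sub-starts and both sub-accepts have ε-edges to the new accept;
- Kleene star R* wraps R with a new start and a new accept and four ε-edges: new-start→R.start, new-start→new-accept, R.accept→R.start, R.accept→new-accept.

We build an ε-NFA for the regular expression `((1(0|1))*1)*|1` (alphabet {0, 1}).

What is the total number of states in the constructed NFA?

18

By structural recursion:
Each of the 5 symbol leaves contributes a 2-state fragment.
  0|1 → 6 states
  1(0|1) → 8 states
  (1(0|1))* → 10 states
  (1(0|1))*1 → 12 states
  ((1(0|1))*1)* → 14 states
  ((1(0|1))*1)*|1 → 18 states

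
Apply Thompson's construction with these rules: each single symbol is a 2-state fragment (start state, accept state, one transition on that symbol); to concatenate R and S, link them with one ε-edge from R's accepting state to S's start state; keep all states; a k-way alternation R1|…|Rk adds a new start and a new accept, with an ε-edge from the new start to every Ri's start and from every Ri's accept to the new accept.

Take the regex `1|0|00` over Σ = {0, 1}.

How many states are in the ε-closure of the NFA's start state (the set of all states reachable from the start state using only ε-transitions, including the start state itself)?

Compute the ε-closure size of each fragment's start state recursively; a symbol fragment's start has no outgoing ε-edge, so its closure is just itself (size 1).
  00 — same as the first factor's closure: C = 1
  1|0|00 — new start ε-reaches every alternative's start; none of them accept ε, so the new accept is not reached: C = 1 + 1 + 1 + 1 = 4

4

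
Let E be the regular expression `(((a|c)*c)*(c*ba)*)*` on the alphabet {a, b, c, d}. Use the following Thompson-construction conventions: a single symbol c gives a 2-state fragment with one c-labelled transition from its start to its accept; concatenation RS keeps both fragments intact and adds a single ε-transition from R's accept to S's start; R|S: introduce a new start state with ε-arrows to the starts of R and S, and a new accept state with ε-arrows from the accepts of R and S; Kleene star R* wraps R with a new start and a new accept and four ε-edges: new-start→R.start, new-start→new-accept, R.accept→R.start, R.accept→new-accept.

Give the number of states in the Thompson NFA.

Per subexpression:
Each of the 6 symbol leaves contributes a 2-state fragment.
  a|c → 6 states
  (a|c)* → 8 states
  (a|c)*c → 10 states
  ((a|c)*c)* → 12 states
  c* → 4 states
  c*ba → 8 states
  (c*ba)* → 10 states
  ((a|c)*c)*(c*ba)* → 22 states
  (((a|c)*c)*(c*ba)*)* → 24 states

24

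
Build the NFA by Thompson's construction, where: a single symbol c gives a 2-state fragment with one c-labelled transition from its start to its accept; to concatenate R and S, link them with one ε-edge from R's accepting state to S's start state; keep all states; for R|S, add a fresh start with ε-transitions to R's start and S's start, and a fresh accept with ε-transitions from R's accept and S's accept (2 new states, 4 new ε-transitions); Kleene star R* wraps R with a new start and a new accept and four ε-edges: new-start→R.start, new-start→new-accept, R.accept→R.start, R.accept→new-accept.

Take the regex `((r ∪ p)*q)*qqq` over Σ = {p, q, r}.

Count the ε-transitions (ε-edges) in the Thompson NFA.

16

Recursing over subexpressions:
Each of the 6 symbol leaves contributes 0 ε-transitions.
  r ∪ p = 4 ε-transitions
  (r ∪ p)* = 8 ε-transitions
  (r ∪ p)*q = 9 ε-transitions
  ((r ∪ p)*q)* = 13 ε-transitions
  ((r ∪ p)*q)*qqq = 16 ε-transitions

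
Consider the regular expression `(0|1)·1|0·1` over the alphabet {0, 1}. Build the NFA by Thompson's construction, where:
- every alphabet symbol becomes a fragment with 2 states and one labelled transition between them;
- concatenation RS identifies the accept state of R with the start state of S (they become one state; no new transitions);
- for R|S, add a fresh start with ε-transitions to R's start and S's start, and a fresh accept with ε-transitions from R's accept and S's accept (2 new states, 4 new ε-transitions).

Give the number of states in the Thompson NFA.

12

By structural recursion:
Each of the 5 symbol leaves contributes a 2-state fragment.
  0|1 → 6 states
  (0|1)·1 → 7 states
  0·1 → 3 states
  (0|1)·1|0·1 → 12 states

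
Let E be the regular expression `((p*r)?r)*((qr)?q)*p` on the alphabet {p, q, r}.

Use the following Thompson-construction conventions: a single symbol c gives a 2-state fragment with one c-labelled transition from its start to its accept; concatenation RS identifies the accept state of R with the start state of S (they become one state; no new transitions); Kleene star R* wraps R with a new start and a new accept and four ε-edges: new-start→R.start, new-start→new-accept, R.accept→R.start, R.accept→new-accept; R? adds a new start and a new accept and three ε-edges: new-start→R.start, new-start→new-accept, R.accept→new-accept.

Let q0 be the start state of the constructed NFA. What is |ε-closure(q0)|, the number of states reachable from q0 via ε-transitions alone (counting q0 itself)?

Compute the ε-closure size of each fragment's start state recursively; a symbol fragment's start has no outgoing ε-edge, so its closure is just itself (size 1).
  p* — the star's fresh start ε-reaches both the body's start and the fresh accept: C = 2 + 1 = 3
  p*r — C = 3 + (1−1) = 3 (closure spills across the concat boundary because the left factor accepts ε)
  (p*r)? — C = 1 (new start) + 3 (body) + 1 (new accept, via ε) = 5
  (p*r)?r — the left operand accepts ε, so the closure extends into the next operand (the shared merged state is already counted); C = 5 + (1−1) = 5
  ((p*r)?r)* — new start has ε-edges to the inner start and to the new accept, so C = 2 + 5 = 7
  qr — C equals the left operand's closure size = 1 (its accept is not ε-reachable, so the closure stops there)
  (qr)? — C = 1 (new start) + 1 (body) + 1 (new accept, via ε) = 3
  (qr)?q — C = 3 + (1−1) = 3 (closure spills across the concat boundary because the left factor accepts ε)
  ((qr)?q)* — new start has ε-edges to the inner start and to the new accept, so C = 2 + 3 = 5
  ((p*r)?r)*((qr)?q)*p — C = 7 + (5−1) + (1−1) = 11 (closure spills across the concat boundary because the left factor accepts ε)

11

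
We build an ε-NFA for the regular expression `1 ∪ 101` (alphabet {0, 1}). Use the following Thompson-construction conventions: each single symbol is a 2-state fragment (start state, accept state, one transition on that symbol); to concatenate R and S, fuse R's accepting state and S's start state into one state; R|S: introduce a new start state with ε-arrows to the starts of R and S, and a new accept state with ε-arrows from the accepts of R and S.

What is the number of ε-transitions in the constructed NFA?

Building bottom-up:
Each of the 4 symbol leaves contributes 0 ε-transitions.
  101 = 0 ε-transitions
  1 ∪ 101 = 4 ε-transitions

4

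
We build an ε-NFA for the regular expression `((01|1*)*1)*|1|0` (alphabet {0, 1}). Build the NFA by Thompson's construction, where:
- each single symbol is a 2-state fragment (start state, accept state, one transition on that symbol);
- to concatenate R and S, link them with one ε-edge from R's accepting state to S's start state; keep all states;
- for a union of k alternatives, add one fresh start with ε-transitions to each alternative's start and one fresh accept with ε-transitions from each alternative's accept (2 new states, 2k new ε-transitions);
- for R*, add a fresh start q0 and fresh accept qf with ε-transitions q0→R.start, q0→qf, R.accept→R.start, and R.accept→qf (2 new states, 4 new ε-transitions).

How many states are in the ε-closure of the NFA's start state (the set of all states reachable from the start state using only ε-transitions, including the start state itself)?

15

Work bottom-up. For each fragment F, track |ε-closure(F.start)| and whether F's accept lies in that closure (i.e. whether F accepts ε). A single-symbol fragment has closure size 1 and does not accept ε.
  01 → |closure| equals the left operand's closure size = 1 (its accept is not ε-reachable, so the closure stops there)
  1* → new start has ε-edges to the inner start and to the new accept, so |closure| = 2 + 1 = 3
  01|1* → |closure| = 1 (new start) + (1 + 3) + 1 (new accept, since some branch ε-reaches its own accept) = 6
  (01|1*)* → the star's fresh start ε-reaches both the body's start and the fresh accept: |closure| = 2 + 6 = 8
  (01|1*)*1 → |closure| = 8 + 1 = 9 (closure spills across the concat boundary because the left factor accepts ε)
  ((01|1*)*1)* → |closure| = 1 (new start) + 9 (body) + 1 (new accept) = 11
  ((01|1*)*1)*|1|0 → new start ε-reaches every alternative's start; at least one alternative accepts ε, so the union's new accept is reached too: |closure| = 1 + 11 + 1 + 1 + 1 = 15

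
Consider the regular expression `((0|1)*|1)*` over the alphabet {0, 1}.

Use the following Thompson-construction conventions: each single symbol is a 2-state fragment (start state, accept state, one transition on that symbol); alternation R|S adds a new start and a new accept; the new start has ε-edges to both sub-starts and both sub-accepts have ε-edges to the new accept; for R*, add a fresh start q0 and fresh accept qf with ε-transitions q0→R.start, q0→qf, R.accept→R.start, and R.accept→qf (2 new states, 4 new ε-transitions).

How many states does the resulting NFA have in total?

Recursing over subexpressions:
Each of the 3 symbol leaves contributes a 2-state fragment.
  0|1 = 6 states
  (0|1)* = 8 states
  (0|1)*|1 = 12 states
  ((0|1)*|1)* = 14 states

14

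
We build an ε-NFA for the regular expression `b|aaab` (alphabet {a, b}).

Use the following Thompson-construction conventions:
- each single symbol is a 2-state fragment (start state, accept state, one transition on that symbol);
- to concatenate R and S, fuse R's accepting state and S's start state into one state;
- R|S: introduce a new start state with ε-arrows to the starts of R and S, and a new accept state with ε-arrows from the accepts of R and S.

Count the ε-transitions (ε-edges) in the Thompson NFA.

Building bottom-up:
Each of the 5 symbol leaves contributes 0 ε-transitions.
  aaab = 0 ε-transitions
  b|aaab = 4 ε-transitions

4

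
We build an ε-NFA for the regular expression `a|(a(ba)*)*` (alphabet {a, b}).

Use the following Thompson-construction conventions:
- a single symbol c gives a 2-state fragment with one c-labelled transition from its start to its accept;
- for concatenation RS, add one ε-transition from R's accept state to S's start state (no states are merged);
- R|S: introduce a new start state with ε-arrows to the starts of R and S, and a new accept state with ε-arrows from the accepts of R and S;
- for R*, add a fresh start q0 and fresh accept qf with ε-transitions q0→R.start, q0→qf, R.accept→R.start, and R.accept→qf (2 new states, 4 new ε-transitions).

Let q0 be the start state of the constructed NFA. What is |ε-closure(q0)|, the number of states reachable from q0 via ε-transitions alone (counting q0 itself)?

Let C(F) = |ε-closure(F.start)| within fragment F, and note whether F accepts ε. Symbol fragments have C = 1 and do not accept ε. Then:
  ba : |closure| equals the left operand's closure size = 1 (its accept is not ε-reachable, so the closure stops there)
  (ba)* : new start has ε-edges to the inner start and to the new accept, so |closure| = 2 + 1 = 3
  a(ba)* : same as the first factor's closure: |closure| = 1
  (a(ba)*)* : |closure| = 1 (new start) + 1 (body) + 1 (new accept) = 3
  a|(a(ba)*)* : |closure| = 1 (new start) + (1 + 3) + 1 (new accept, since some branch ε-reaches its own accept) = 6

6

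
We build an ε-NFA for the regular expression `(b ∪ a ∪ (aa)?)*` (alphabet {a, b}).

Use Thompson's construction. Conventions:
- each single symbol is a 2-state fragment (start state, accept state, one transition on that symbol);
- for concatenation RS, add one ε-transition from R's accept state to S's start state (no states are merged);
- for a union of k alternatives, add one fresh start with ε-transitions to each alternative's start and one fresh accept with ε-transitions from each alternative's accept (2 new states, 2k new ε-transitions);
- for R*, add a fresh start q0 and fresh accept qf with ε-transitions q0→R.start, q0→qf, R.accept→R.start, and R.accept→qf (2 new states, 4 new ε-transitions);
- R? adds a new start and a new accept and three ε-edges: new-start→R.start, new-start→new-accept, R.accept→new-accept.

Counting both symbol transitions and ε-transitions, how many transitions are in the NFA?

18

Building bottom-up:
Each of the 4 symbol leaves contributes 1 transition (1 symbol, 0 ε).
  aa : 3 transitions (2 symbol, 1 ε)
  (aa)? : 6 transitions (2 symbol, 4 ε)
  b ∪ a ∪ (aa)? : 14 transitions (4 symbol, 10 ε)
  (b ∪ a ∪ (aa)?)* : 18 transitions (4 symbol, 14 ε)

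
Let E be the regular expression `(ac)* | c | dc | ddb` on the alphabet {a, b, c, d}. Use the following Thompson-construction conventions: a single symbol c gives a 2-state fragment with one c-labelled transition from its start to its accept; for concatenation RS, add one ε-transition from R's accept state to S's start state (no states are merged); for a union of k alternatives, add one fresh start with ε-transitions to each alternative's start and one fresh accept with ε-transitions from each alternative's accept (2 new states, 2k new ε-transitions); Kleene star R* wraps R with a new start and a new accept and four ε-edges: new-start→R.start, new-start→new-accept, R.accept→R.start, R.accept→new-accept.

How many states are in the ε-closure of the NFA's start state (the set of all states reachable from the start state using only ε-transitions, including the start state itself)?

8

Let C(F) = |ε-closure(F.start)| within fragment F, and note whether F accepts ε. Symbol fragments have C = 1 and do not accept ε. Then:
  ac — same as the first factor's closure: |closure| = 1
  (ac)* — new start has ε-edges to the inner start and to the new accept, so |closure| = 2 + 1 = 3
  dc — same as the first factor's closure: |closure| = 1
  ddb — |closure| equals the left operand's closure size = 1 (its accept is not ε-reachable, so the closure stops there)
  (ac)* | c | dc | ddb — new start ε-reaches every alternative's start; at least one alternative accepts ε, so the union's new accept is reached too: |closure| = 1 + 3 + 1 + 1 + 1 + 1 = 8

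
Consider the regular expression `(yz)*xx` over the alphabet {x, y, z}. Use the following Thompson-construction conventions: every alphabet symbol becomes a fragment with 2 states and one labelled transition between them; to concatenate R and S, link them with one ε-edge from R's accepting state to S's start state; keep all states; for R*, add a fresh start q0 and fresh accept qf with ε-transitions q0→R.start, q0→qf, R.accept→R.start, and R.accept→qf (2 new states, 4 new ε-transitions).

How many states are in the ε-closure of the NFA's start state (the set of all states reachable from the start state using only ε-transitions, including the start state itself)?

4

Compute the ε-closure size of each fragment's start state recursively; a symbol fragment's start has no outgoing ε-edge, so its closure is just itself (size 1).
  yz : same as the first factor's closure: |closure| = 1
  (yz)* : |closure| = 1 (new start) + 1 (body) + 1 (new accept) = 3
  (yz)*xx : the left operand accepts ε, so the closure extends into the next operand (via the concat ε-link); |closure| = 3 + 1 = 4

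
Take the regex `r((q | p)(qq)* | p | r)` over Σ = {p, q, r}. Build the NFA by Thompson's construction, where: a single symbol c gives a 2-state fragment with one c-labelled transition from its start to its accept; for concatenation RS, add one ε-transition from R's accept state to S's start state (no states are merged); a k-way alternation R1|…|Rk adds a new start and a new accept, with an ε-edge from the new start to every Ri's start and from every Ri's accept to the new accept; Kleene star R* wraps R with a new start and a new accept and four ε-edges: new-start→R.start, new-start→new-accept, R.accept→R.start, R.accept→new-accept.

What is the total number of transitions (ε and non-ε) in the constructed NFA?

By structural recursion:
Each of the 7 symbol leaves contributes 1 transition (1 symbol, 0 ε).
  q | p — 6 transitions (2 symbol, 4 ε)
  qq — 3 transitions (2 symbol, 1 ε)
  (qq)* — 7 transitions (2 symbol, 5 ε)
  (q | p)(qq)* — 14 transitions (4 symbol, 10 ε)
  (q | p)(qq)* | p | r — 22 transitions (6 symbol, 16 ε)
  r((q | p)(qq)* | p | r) — 24 transitions (7 symbol, 17 ε)

24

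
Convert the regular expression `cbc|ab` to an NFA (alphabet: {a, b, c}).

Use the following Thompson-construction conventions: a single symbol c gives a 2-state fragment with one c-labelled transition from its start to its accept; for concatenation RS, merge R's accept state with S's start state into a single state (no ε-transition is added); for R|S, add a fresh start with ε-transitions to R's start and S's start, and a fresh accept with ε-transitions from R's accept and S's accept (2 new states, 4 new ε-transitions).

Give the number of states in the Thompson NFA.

9

Recursing over subexpressions:
Each of the 5 symbol leaves contributes a 2-state fragment.
  cbc — 4 states
  ab — 3 states
  cbc|ab — 9 states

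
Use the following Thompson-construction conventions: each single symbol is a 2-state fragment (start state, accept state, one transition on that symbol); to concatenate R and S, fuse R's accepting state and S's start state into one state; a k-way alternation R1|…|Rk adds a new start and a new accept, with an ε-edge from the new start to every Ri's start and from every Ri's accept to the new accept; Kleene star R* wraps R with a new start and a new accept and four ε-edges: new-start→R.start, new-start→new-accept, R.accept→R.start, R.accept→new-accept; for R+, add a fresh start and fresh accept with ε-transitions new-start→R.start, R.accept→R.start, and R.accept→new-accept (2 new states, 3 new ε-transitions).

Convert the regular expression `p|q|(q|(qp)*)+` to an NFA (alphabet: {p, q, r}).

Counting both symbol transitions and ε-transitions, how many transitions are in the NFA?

22

By structural recursion:
Each of the 5 symbol leaves contributes 1 transition (1 symbol, 0 ε).
  qp : 2 transitions (2 symbol, 0 ε)
  (qp)* : 6 transitions (2 symbol, 4 ε)
  q|(qp)* : 11 transitions (3 symbol, 8 ε)
  (q|(qp)*)+ : 14 transitions (3 symbol, 11 ε)
  p|q|(q|(qp)*)+ : 22 transitions (5 symbol, 17 ε)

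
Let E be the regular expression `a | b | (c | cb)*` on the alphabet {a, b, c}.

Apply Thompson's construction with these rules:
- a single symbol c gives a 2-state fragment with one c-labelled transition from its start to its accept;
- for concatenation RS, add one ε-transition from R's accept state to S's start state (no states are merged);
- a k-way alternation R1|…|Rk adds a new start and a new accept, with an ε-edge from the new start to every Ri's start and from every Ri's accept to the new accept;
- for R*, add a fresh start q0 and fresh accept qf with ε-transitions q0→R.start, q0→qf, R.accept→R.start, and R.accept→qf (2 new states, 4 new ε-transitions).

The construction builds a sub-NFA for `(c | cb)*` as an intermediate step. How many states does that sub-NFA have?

10

Fragment for `(c | cb)*`:
Each of the 3 symbol leaves contributes a 2-state fragment.
  cb — 4 states
  c | cb — 8 states
  (c | cb)* — 10 states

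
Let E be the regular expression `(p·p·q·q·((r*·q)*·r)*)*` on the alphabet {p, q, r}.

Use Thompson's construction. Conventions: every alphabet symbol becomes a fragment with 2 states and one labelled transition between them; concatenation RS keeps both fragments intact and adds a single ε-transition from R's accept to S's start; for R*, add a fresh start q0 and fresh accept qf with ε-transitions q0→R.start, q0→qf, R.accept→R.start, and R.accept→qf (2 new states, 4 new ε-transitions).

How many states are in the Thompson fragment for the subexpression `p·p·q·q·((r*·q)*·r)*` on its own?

Fragment for `p·p·q·q·((r*·q)*·r)*`:
Each of the 7 symbol leaves contributes a 2-state fragment.
  r* — 4 states
  r*·q — 6 states
  (r*·q)* — 8 states
  (r*·q)*·r — 10 states
  ((r*·q)*·r)* — 12 states
  p·p·q·q·((r*·q)*·r)* — 20 states

20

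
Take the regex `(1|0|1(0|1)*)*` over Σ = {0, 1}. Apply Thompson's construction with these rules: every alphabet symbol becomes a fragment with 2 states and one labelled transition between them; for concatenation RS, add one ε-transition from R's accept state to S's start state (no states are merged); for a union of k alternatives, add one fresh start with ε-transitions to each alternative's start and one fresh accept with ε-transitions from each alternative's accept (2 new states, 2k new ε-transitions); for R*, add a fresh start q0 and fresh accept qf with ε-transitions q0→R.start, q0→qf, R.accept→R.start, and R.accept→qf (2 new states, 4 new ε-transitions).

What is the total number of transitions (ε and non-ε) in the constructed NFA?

Bottom-up over the parse tree:
Each of the 5 symbol leaves contributes 1 transition (1 symbol, 0 ε).
  0|1 : 6 transitions (2 symbol, 4 ε)
  (0|1)* : 10 transitions (2 symbol, 8 ε)
  1(0|1)* : 12 transitions (3 symbol, 9 ε)
  1|0|1(0|1)* : 20 transitions (5 symbol, 15 ε)
  (1|0|1(0|1)*)* : 24 transitions (5 symbol, 19 ε)

24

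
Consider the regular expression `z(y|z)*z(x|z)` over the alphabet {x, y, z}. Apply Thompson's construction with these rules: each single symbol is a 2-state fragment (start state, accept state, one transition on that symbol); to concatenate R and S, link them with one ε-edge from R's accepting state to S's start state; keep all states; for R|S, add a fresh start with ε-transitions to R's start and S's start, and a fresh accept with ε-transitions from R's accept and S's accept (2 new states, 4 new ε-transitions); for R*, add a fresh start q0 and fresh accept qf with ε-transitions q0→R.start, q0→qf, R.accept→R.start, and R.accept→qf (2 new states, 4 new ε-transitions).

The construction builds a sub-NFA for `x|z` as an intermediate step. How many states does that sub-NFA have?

Fragment for `x|z`:
Each of the 2 symbol leaves contributes a 2-state fragment.
  x|z = 6 states

6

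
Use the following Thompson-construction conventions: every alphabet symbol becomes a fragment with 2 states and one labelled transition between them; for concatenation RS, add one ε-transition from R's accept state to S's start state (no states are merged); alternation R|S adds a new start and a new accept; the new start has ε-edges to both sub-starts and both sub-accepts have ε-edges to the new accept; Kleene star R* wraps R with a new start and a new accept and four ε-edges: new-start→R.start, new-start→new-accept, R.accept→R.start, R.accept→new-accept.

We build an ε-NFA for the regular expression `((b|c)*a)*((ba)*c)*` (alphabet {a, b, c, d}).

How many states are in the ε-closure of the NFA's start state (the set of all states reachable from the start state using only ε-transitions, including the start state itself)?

14

Compute the ε-closure size of each fragment's start state recursively; a symbol fragment's start has no outgoing ε-edge, so its closure is just itself (size 1).
  b|c : new start ε-reaches every alternative's start; none of them accept ε, so the new accept is not reached: |closure| = 1 + 1 + 1 = 3
  (b|c)* : the star's fresh start ε-reaches both the body's start and the fresh accept: |closure| = 2 + 3 = 5
  (b|c)*a : |closure| = 5 + 1 = 6 (closure spills across the concat boundary because the left factor accepts ε)
  ((b|c)*a)* : |closure| = 1 (new start) + 6 (body) + 1 (new accept) = 8
  ba : same as the first factor's closure: |closure| = 1
  (ba)* : new start has ε-edges to the inner start and to the new accept, so |closure| = 2 + 1 = 3
  (ba)*c : |closure| = 3 + 1 = 4 (closure spills across the concat boundary because the left factor accepts ε)
  ((ba)*c)* : new start has ε-edges to the inner start and to the new accept, so |closure| = 2 + 4 = 6
  ((b|c)*a)*((ba)*c)* : the left operand accepts ε, so the closure extends into the next operand (via the concat ε-link); |closure| = 8 + 6 = 14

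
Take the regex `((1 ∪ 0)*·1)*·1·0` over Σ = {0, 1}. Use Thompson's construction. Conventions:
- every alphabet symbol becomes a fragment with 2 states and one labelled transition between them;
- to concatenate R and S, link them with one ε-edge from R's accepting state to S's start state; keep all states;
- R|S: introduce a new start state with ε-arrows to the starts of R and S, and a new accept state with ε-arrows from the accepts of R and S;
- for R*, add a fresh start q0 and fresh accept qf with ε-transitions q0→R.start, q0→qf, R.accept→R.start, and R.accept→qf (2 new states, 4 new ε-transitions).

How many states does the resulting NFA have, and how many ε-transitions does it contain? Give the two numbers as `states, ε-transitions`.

16, 15

Per subexpression:
Each of the 5 symbol leaves contributes 2 states and 0 ε-transitions.
  1 ∪ 0 : 6 states, 4 ε-transitions
  (1 ∪ 0)* : 8 states, 8 ε-transitions
  (1 ∪ 0)*·1 : 10 states, 9 ε-transitions
  ((1 ∪ 0)*·1)* : 12 states, 13 ε-transitions
  ((1 ∪ 0)*·1)*·1·0 : 16 states, 15 ε-transitions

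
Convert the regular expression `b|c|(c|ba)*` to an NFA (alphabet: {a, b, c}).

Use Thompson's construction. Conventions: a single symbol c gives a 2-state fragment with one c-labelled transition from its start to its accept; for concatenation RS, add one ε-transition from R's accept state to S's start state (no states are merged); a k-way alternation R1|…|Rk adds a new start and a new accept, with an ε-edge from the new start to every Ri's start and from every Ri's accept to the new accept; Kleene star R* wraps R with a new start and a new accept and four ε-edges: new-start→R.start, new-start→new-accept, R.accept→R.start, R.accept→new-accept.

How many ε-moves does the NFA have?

15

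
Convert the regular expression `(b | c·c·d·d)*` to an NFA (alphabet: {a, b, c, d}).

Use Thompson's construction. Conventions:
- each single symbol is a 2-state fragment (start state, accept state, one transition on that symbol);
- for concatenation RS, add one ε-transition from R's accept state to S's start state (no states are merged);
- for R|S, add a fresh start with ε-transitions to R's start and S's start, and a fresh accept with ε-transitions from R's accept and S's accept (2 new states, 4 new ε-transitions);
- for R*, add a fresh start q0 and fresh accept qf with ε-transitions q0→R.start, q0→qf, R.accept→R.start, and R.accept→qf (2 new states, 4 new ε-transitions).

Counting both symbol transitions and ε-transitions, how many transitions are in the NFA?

16

Building bottom-up:
Each of the 5 symbol leaves contributes 1 transition (1 symbol, 0 ε).
  c·c·d·d : 7 transitions (4 symbol, 3 ε)
  b | c·c·d·d : 12 transitions (5 symbol, 7 ε)
  (b | c·c·d·d)* : 16 transitions (5 symbol, 11 ε)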